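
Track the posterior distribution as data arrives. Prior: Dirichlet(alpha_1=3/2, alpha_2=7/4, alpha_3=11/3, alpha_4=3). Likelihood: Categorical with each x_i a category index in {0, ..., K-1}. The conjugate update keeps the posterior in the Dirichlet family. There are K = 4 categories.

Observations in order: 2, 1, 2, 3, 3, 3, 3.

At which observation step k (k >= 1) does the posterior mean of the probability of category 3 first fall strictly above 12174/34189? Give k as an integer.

k = 6

obs 1: x=2 → posterior Dirichlet(3/2, 7/4, 14/3, 3)
obs 2: x=1 → posterior Dirichlet(3/2, 11/4, 14/3, 3)
obs 3: x=2 → posterior Dirichlet(3/2, 11/4, 17/3, 3)
obs 4: x=3 → posterior Dirichlet(3/2, 11/4, 17/3, 4)
obs 5: x=3 → posterior Dirichlet(3/2, 11/4, 17/3, 5)
obs 6: x=3 → posterior Dirichlet(3/2, 11/4, 17/3, 6)
obs 7: x=3 → posterior Dirichlet(3/2, 11/4, 17/3, 7)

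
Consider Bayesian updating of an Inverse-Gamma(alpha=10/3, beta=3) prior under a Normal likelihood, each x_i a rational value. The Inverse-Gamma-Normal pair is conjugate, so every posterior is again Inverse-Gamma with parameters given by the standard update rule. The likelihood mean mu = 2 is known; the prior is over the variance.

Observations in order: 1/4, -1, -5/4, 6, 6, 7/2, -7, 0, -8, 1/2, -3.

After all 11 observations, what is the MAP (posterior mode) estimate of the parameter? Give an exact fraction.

6603/472

obs 1: x=1/4 → posterior Inverse-Gamma(23/6, 145/32)
obs 2: x=-1 → posterior Inverse-Gamma(13/3, 289/32)
obs 3: x=-5/4 → posterior Inverse-Gamma(29/6, 229/16)
obs 4: x=6 → posterior Inverse-Gamma(16/3, 357/16)
obs 5: x=6 → posterior Inverse-Gamma(35/6, 485/16)
obs 6: x=7/2 → posterior Inverse-Gamma(19/3, 503/16)
obs 7: x=-7 → posterior Inverse-Gamma(41/6, 1151/16)
obs 8: x=0 → posterior Inverse-Gamma(22/3, 1183/16)
obs 9: x=-8 → posterior Inverse-Gamma(47/6, 1983/16)
obs 10: x=1/2 → posterior Inverse-Gamma(25/3, 2001/16)
obs 11: x=-3 → posterior Inverse-Gamma(53/6, 2201/16)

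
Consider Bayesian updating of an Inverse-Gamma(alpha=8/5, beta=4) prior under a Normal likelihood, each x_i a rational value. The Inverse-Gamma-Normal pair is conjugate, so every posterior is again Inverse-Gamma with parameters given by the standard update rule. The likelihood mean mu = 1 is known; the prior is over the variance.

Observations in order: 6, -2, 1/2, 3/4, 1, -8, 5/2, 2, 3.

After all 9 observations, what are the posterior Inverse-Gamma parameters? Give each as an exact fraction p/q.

alpha=61/10, beta=2089/32

obs 1: x=6 → posterior Inverse-Gamma(21/10, 33/2)
obs 2: x=-2 → posterior Inverse-Gamma(13/5, 21)
obs 3: x=1/2 → posterior Inverse-Gamma(31/10, 169/8)
obs 4: x=3/4 → posterior Inverse-Gamma(18/5, 677/32)
obs 5: x=1 → posterior Inverse-Gamma(41/10, 677/32)
obs 6: x=-8 → posterior Inverse-Gamma(23/5, 1973/32)
obs 7: x=5/2 → posterior Inverse-Gamma(51/10, 2009/32)
obs 8: x=2 → posterior Inverse-Gamma(28/5, 2025/32)
obs 9: x=3 → posterior Inverse-Gamma(61/10, 2089/32)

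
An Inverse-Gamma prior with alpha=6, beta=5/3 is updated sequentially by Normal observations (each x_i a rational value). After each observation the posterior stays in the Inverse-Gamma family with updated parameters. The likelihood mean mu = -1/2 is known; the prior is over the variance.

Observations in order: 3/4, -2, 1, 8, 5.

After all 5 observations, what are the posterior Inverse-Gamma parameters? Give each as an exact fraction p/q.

obs 1: x=3/4 → posterior Inverse-Gamma(13/2, 235/96)
obs 2: x=-2 → posterior Inverse-Gamma(7, 343/96)
obs 3: x=1 → posterior Inverse-Gamma(15/2, 451/96)
obs 4: x=8 → posterior Inverse-Gamma(8, 3919/96)
obs 5: x=5 → posterior Inverse-Gamma(17/2, 5371/96)

alpha=17/2, beta=5371/96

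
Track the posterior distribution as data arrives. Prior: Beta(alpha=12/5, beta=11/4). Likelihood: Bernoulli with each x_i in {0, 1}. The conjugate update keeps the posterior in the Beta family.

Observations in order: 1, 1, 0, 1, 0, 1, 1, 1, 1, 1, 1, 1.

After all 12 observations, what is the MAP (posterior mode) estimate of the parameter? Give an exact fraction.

obs 1: x=1 → posterior Beta(17/5, 11/4)
obs 2: x=1 → posterior Beta(22/5, 11/4)
obs 3: x=0 → posterior Beta(22/5, 15/4)
obs 4: x=1 → posterior Beta(27/5, 15/4)
obs 5: x=0 → posterior Beta(27/5, 19/4)
obs 6: x=1 → posterior Beta(32/5, 19/4)
obs 7: x=1 → posterior Beta(37/5, 19/4)
obs 8: x=1 → posterior Beta(42/5, 19/4)
obs 9: x=1 → posterior Beta(47/5, 19/4)
obs 10: x=1 → posterior Beta(52/5, 19/4)
obs 11: x=1 → posterior Beta(57/5, 19/4)
obs 12: x=1 → posterior Beta(62/5, 19/4)

76/101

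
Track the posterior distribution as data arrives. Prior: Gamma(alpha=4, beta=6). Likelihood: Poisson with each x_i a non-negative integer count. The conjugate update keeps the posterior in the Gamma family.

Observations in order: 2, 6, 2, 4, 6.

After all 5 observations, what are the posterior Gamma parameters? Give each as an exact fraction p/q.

obs 1: x=2 → posterior Gamma(6, 7)
obs 2: x=6 → posterior Gamma(12, 8)
obs 3: x=2 → posterior Gamma(14, 9)
obs 4: x=4 → posterior Gamma(18, 10)
obs 5: x=6 → posterior Gamma(24, 11)

alpha=24, beta=11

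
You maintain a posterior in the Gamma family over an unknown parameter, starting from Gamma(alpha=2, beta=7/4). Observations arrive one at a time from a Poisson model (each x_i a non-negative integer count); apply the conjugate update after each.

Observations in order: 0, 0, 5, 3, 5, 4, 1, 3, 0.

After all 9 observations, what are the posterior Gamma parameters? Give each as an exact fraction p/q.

alpha=23, beta=43/4

obs 1: x=0 → posterior Gamma(2, 11/4)
obs 2: x=0 → posterior Gamma(2, 15/4)
obs 3: x=5 → posterior Gamma(7, 19/4)
obs 4: x=3 → posterior Gamma(10, 23/4)
obs 5: x=5 → posterior Gamma(15, 27/4)
obs 6: x=4 → posterior Gamma(19, 31/4)
obs 7: x=1 → posterior Gamma(20, 35/4)
obs 8: x=3 → posterior Gamma(23, 39/4)
obs 9: x=0 → posterior Gamma(23, 43/4)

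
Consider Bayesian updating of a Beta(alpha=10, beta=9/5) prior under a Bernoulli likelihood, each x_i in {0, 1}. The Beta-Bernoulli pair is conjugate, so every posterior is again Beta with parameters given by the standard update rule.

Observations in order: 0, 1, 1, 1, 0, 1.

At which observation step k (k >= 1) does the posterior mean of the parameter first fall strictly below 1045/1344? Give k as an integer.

k = 5

obs 1: x=0 → posterior Beta(10, 14/5)
obs 2: x=1 → posterior Beta(11, 14/5)
obs 3: x=1 → posterior Beta(12, 14/5)
obs 4: x=1 → posterior Beta(13, 14/5)
obs 5: x=0 → posterior Beta(13, 19/5)
obs 6: x=1 → posterior Beta(14, 19/5)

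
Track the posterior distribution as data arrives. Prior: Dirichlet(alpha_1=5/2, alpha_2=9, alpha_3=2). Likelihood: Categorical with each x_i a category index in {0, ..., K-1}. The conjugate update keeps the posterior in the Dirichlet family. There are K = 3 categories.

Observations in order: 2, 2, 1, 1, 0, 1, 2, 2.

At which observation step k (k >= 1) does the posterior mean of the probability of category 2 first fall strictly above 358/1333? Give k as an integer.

k = 8

obs 1: x=2 → posterior Dirichlet(5/2, 9, 3)
obs 2: x=2 → posterior Dirichlet(5/2, 9, 4)
obs 3: x=1 → posterior Dirichlet(5/2, 10, 4)
obs 4: x=1 → posterior Dirichlet(5/2, 11, 4)
obs 5: x=0 → posterior Dirichlet(7/2, 11, 4)
obs 6: x=1 → posterior Dirichlet(7/2, 12, 4)
obs 7: x=2 → posterior Dirichlet(7/2, 12, 5)
obs 8: x=2 → posterior Dirichlet(7/2, 12, 6)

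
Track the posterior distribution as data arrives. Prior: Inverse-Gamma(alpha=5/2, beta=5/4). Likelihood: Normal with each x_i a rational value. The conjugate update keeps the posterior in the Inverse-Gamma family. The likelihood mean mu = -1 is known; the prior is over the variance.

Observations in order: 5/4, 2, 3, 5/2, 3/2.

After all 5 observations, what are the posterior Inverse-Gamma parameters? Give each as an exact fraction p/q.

obs 1: x=5/4 → posterior Inverse-Gamma(3, 121/32)
obs 2: x=2 → posterior Inverse-Gamma(7/2, 265/32)
obs 3: x=3 → posterior Inverse-Gamma(4, 521/32)
obs 4: x=5/2 → posterior Inverse-Gamma(9/2, 717/32)
obs 5: x=3/2 → posterior Inverse-Gamma(5, 817/32)

alpha=5, beta=817/32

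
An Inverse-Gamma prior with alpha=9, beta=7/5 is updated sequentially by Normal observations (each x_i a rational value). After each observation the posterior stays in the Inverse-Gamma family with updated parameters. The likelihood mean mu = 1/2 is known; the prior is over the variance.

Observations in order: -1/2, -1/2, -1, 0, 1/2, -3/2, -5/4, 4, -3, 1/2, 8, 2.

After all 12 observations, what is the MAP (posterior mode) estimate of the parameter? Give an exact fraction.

obs 1: x=-1/2 → posterior Inverse-Gamma(19/2, 19/10)
obs 2: x=-1/2 → posterior Inverse-Gamma(10, 12/5)
obs 3: x=-1 → posterior Inverse-Gamma(21/2, 141/40)
obs 4: x=0 → posterior Inverse-Gamma(11, 73/20)
obs 5: x=1/2 → posterior Inverse-Gamma(23/2, 73/20)
obs 6: x=-3/2 → posterior Inverse-Gamma(12, 113/20)
obs 7: x=-5/4 → posterior Inverse-Gamma(25/2, 1149/160)
obs 8: x=4 → posterior Inverse-Gamma(13, 2129/160)
obs 9: x=-3 → posterior Inverse-Gamma(27/2, 3109/160)
obs 10: x=1/2 → posterior Inverse-Gamma(14, 3109/160)
obs 11: x=8 → posterior Inverse-Gamma(29/2, 7609/160)
obs 12: x=2 → posterior Inverse-Gamma(15, 7789/160)

7789/2560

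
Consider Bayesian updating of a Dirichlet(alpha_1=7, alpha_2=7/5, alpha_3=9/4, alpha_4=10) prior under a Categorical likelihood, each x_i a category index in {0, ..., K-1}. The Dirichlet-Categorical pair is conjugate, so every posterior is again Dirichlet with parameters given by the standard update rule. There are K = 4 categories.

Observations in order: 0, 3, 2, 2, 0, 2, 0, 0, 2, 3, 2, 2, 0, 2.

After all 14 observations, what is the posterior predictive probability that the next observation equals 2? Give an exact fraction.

185/693

obs 1: x=0 → posterior Dirichlet(8, 7/5, 9/4, 10)
obs 2: x=3 → posterior Dirichlet(8, 7/5, 9/4, 11)
obs 3: x=2 → posterior Dirichlet(8, 7/5, 13/4, 11)
obs 4: x=2 → posterior Dirichlet(8, 7/5, 17/4, 11)
obs 5: x=0 → posterior Dirichlet(9, 7/5, 17/4, 11)
obs 6: x=2 → posterior Dirichlet(9, 7/5, 21/4, 11)
obs 7: x=0 → posterior Dirichlet(10, 7/5, 21/4, 11)
obs 8: x=0 → posterior Dirichlet(11, 7/5, 21/4, 11)
obs 9: x=2 → posterior Dirichlet(11, 7/5, 25/4, 11)
obs 10: x=3 → posterior Dirichlet(11, 7/5, 25/4, 12)
obs 11: x=2 → posterior Dirichlet(11, 7/5, 29/4, 12)
obs 12: x=2 → posterior Dirichlet(11, 7/5, 33/4, 12)
obs 13: x=0 → posterior Dirichlet(12, 7/5, 33/4, 12)
obs 14: x=2 → posterior Dirichlet(12, 7/5, 37/4, 12)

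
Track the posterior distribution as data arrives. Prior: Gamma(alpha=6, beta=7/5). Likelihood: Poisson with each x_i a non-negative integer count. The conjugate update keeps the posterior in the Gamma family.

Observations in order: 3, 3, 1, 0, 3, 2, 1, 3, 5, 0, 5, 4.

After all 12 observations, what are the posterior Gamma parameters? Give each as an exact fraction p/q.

alpha=36, beta=67/5

obs 1: x=3 → posterior Gamma(9, 12/5)
obs 2: x=3 → posterior Gamma(12, 17/5)
obs 3: x=1 → posterior Gamma(13, 22/5)
obs 4: x=0 → posterior Gamma(13, 27/5)
obs 5: x=3 → posterior Gamma(16, 32/5)
obs 6: x=2 → posterior Gamma(18, 37/5)
obs 7: x=1 → posterior Gamma(19, 42/5)
obs 8: x=3 → posterior Gamma(22, 47/5)
obs 9: x=5 → posterior Gamma(27, 52/5)
obs 10: x=0 → posterior Gamma(27, 57/5)
obs 11: x=5 → posterior Gamma(32, 62/5)
obs 12: x=4 → posterior Gamma(36, 67/5)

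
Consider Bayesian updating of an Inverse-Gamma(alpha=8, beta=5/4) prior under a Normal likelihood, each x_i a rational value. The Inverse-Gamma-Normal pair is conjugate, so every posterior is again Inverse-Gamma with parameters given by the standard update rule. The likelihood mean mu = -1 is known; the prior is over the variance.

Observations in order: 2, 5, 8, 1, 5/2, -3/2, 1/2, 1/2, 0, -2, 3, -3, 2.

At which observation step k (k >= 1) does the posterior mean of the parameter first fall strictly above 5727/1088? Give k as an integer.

obs 1: x=2 → posterior Inverse-Gamma(17/2, 23/4)
obs 2: x=5 → posterior Inverse-Gamma(9, 95/4)
obs 3: x=8 → posterior Inverse-Gamma(19/2, 257/4)
obs 4: x=1 → posterior Inverse-Gamma(10, 265/4)
obs 5: x=5/2 → posterior Inverse-Gamma(21/2, 579/8)
obs 6: x=-3/2 → posterior Inverse-Gamma(11, 145/2)
obs 7: x=1/2 → posterior Inverse-Gamma(23/2, 589/8)
obs 8: x=1/2 → posterior Inverse-Gamma(12, 299/4)
obs 9: x=0 → posterior Inverse-Gamma(25/2, 301/4)
obs 10: x=-2 → posterior Inverse-Gamma(13, 303/4)
obs 11: x=3 → posterior Inverse-Gamma(27/2, 335/4)
obs 12: x=-3 → posterior Inverse-Gamma(14, 343/4)
obs 13: x=2 → posterior Inverse-Gamma(29/2, 361/4)

k = 3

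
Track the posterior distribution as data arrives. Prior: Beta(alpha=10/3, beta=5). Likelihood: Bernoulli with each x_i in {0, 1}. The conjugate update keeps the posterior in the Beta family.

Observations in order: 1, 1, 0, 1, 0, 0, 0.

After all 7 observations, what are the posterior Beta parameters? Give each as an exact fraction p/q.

obs 1: x=1 → posterior Beta(13/3, 5)
obs 2: x=1 → posterior Beta(16/3, 5)
obs 3: x=0 → posterior Beta(16/3, 6)
obs 4: x=1 → posterior Beta(19/3, 6)
obs 5: x=0 → posterior Beta(19/3, 7)
obs 6: x=0 → posterior Beta(19/3, 8)
obs 7: x=0 → posterior Beta(19/3, 9)

alpha=19/3, beta=9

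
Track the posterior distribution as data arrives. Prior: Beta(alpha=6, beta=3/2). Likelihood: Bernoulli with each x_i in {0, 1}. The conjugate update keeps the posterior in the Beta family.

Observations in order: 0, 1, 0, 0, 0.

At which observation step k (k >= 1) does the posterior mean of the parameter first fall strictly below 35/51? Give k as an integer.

obs 1: x=0 → posterior Beta(6, 5/2)
obs 2: x=1 → posterior Beta(7, 5/2)
obs 3: x=0 → posterior Beta(7, 7/2)
obs 4: x=0 → posterior Beta(7, 9/2)
obs 5: x=0 → posterior Beta(7, 11/2)

k = 3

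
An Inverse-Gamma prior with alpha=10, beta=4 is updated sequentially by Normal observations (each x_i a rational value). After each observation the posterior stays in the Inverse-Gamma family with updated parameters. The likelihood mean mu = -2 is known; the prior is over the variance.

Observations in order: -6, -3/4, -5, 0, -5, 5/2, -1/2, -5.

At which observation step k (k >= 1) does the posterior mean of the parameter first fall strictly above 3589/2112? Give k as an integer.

obs 1: x=-6 → posterior Inverse-Gamma(21/2, 12)
obs 2: x=-3/4 → posterior Inverse-Gamma(11, 409/32)
obs 3: x=-5 → posterior Inverse-Gamma(23/2, 553/32)
obs 4: x=0 → posterior Inverse-Gamma(12, 617/32)
obs 5: x=-5 → posterior Inverse-Gamma(25/2, 761/32)
obs 6: x=5/2 → posterior Inverse-Gamma(13, 1085/32)
obs 7: x=-1/2 → posterior Inverse-Gamma(27/2, 1121/32)
obs 8: x=-5 → posterior Inverse-Gamma(14, 1265/32)

k = 4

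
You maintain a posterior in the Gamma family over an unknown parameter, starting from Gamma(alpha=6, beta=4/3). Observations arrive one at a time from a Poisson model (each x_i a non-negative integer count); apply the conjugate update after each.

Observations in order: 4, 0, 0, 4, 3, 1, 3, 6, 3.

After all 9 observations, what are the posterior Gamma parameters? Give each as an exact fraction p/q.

obs 1: x=4 → posterior Gamma(10, 7/3)
obs 2: x=0 → posterior Gamma(10, 10/3)
obs 3: x=0 → posterior Gamma(10, 13/3)
obs 4: x=4 → posterior Gamma(14, 16/3)
obs 5: x=3 → posterior Gamma(17, 19/3)
obs 6: x=1 → posterior Gamma(18, 22/3)
obs 7: x=3 → posterior Gamma(21, 25/3)
obs 8: x=6 → posterior Gamma(27, 28/3)
obs 9: x=3 → posterior Gamma(30, 31/3)

alpha=30, beta=31/3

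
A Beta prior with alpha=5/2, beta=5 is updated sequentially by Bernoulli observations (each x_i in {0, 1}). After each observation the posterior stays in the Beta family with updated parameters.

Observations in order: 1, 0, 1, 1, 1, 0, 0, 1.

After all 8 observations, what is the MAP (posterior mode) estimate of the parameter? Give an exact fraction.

obs 1: x=1 → posterior Beta(7/2, 5)
obs 2: x=0 → posterior Beta(7/2, 6)
obs 3: x=1 → posterior Beta(9/2, 6)
obs 4: x=1 → posterior Beta(11/2, 6)
obs 5: x=1 → posterior Beta(13/2, 6)
obs 6: x=0 → posterior Beta(13/2, 7)
obs 7: x=0 → posterior Beta(13/2, 8)
obs 8: x=1 → posterior Beta(15/2, 8)

13/27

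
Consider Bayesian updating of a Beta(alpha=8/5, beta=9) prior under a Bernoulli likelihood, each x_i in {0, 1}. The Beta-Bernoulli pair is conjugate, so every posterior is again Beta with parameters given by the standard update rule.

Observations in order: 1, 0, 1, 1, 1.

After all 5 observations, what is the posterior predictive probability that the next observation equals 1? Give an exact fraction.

obs 1: x=1 → posterior Beta(13/5, 9)
obs 2: x=0 → posterior Beta(13/5, 10)
obs 3: x=1 → posterior Beta(18/5, 10)
obs 4: x=1 → posterior Beta(23/5, 10)
obs 5: x=1 → posterior Beta(28/5, 10)

14/39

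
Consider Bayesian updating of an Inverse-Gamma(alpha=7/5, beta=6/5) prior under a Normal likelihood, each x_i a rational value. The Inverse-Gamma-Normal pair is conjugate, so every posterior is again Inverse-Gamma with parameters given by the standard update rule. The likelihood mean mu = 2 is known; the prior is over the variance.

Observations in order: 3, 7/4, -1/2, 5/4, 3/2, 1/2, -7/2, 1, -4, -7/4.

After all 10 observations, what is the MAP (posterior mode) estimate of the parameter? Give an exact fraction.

7527/1184

obs 1: x=3 → posterior Inverse-Gamma(19/10, 17/10)
obs 2: x=7/4 → posterior Inverse-Gamma(12/5, 277/160)
obs 3: x=-1/2 → posterior Inverse-Gamma(29/10, 777/160)
obs 4: x=5/4 → posterior Inverse-Gamma(17/5, 411/80)
obs 5: x=3/2 → posterior Inverse-Gamma(39/10, 421/80)
obs 6: x=1/2 → posterior Inverse-Gamma(22/5, 511/80)
obs 7: x=-7/2 → posterior Inverse-Gamma(49/10, 1721/80)
obs 8: x=1 → posterior Inverse-Gamma(27/5, 1761/80)
obs 9: x=-4 → posterior Inverse-Gamma(59/10, 3201/80)
obs 10: x=-7/4 → posterior Inverse-Gamma(32/5, 7527/160)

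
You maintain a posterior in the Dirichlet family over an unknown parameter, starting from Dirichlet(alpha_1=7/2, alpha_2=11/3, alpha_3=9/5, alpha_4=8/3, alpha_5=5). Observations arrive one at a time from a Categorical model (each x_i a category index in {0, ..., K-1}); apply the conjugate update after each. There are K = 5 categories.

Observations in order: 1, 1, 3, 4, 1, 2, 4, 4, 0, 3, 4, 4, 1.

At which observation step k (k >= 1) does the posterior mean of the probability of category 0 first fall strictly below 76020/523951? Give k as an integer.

obs 1: x=1 → posterior Dirichlet(7/2, 14/3, 9/5, 8/3, 5)
obs 2: x=1 → posterior Dirichlet(7/2, 17/3, 9/5, 8/3, 5)
obs 3: x=3 → posterior Dirichlet(7/2, 17/3, 9/5, 11/3, 5)
obs 4: x=4 → posterior Dirichlet(7/2, 17/3, 9/5, 11/3, 6)
obs 5: x=1 → posterior Dirichlet(7/2, 20/3, 9/5, 11/3, 6)
obs 6: x=2 → posterior Dirichlet(7/2, 20/3, 14/5, 11/3, 6)
obs 7: x=4 → posterior Dirichlet(7/2, 20/3, 14/5, 11/3, 7)
obs 8: x=4 → posterior Dirichlet(7/2, 20/3, 14/5, 11/3, 8)
obs 9: x=0 → posterior Dirichlet(9/2, 20/3, 14/5, 11/3, 8)
obs 10: x=3 → posterior Dirichlet(9/2, 20/3, 14/5, 14/3, 8)
obs 11: x=4 → posterior Dirichlet(9/2, 20/3, 14/5, 14/3, 9)
obs 12: x=4 → posterior Dirichlet(9/2, 20/3, 14/5, 14/3, 10)
obs 13: x=1 → posterior Dirichlet(9/2, 23/3, 14/5, 14/3, 10)

k = 8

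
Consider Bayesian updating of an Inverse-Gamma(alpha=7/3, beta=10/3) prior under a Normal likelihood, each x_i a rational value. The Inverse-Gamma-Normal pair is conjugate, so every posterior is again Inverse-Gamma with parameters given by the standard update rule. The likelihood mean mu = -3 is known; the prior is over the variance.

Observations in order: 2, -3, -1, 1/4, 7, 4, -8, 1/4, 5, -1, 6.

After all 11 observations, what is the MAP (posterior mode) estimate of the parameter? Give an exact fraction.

9115/424

obs 1: x=2 → posterior Inverse-Gamma(17/6, 95/6)
obs 2: x=-3 → posterior Inverse-Gamma(10/3, 95/6)
obs 3: x=-1 → posterior Inverse-Gamma(23/6, 107/6)
obs 4: x=1/4 → posterior Inverse-Gamma(13/3, 2219/96)
obs 5: x=7 → posterior Inverse-Gamma(29/6, 7019/96)
obs 6: x=4 → posterior Inverse-Gamma(16/3, 9371/96)
obs 7: x=-8 → posterior Inverse-Gamma(35/6, 10571/96)
obs 8: x=1/4 → posterior Inverse-Gamma(19/3, 5539/48)
obs 9: x=5 → posterior Inverse-Gamma(41/6, 7075/48)
obs 10: x=-1 → posterior Inverse-Gamma(22/3, 7171/48)
obs 11: x=6 → posterior Inverse-Gamma(47/6, 9115/48)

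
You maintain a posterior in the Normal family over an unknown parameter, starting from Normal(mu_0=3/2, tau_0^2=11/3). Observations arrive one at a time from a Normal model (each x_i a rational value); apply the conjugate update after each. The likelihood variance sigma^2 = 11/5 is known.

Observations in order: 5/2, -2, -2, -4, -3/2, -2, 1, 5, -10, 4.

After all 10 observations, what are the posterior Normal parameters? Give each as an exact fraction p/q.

mu_0=-81/106, tau_0^2=11/53

obs 1: x=5/2 → posterior Normal(17/8, 11/8)
obs 2: x=-2 → posterior Normal(7/13, 11/13)
obs 3: x=-2 → posterior Normal(-1/6, 11/18)
obs 4: x=-4 → posterior Normal(-1, 11/23)
obs 5: x=-3/2 → posterior Normal(-61/56, 11/28)
obs 6: x=-2 → posterior Normal(-27/22, 1/3)
obs 7: x=1 → posterior Normal(-71/76, 11/38)
obs 8: x=5 → posterior Normal(-21/86, 11/43)
obs 9: x=-10 → posterior Normal(-121/96, 11/48)
obs 10: x=4 → posterior Normal(-81/106, 11/53)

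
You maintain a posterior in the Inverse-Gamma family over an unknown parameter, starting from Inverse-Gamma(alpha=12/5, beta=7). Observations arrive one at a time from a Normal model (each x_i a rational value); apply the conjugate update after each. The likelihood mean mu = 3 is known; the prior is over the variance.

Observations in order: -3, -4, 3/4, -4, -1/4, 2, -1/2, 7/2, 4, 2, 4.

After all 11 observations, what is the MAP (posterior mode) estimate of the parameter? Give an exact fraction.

7205/712

obs 1: x=-3 → posterior Inverse-Gamma(29/10, 25)
obs 2: x=-4 → posterior Inverse-Gamma(17/5, 99/2)
obs 3: x=3/4 → posterior Inverse-Gamma(39/10, 1665/32)
obs 4: x=-4 → posterior Inverse-Gamma(22/5, 2449/32)
obs 5: x=-1/4 → posterior Inverse-Gamma(49/10, 1309/16)
obs 6: x=2 → posterior Inverse-Gamma(27/5, 1317/16)
obs 7: x=-1/2 → posterior Inverse-Gamma(59/10, 1415/16)
obs 8: x=7/2 → posterior Inverse-Gamma(32/5, 1417/16)
obs 9: x=4 → posterior Inverse-Gamma(69/10, 1425/16)
obs 10: x=2 → posterior Inverse-Gamma(37/5, 1433/16)
obs 11: x=4 → posterior Inverse-Gamma(79/10, 1441/16)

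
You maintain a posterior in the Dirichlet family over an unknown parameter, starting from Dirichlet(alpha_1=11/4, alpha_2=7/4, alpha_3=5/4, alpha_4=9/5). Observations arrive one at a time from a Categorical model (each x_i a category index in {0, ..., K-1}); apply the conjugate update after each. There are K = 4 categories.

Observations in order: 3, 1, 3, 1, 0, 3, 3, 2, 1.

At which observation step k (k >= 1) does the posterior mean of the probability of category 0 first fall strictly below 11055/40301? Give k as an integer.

k = 3

obs 1: x=3 → posterior Dirichlet(11/4, 7/4, 5/4, 14/5)
obs 2: x=1 → posterior Dirichlet(11/4, 11/4, 5/4, 14/5)
obs 3: x=3 → posterior Dirichlet(11/4, 11/4, 5/4, 19/5)
obs 4: x=1 → posterior Dirichlet(11/4, 15/4, 5/4, 19/5)
obs 5: x=0 → posterior Dirichlet(15/4, 15/4, 5/4, 19/5)
obs 6: x=3 → posterior Dirichlet(15/4, 15/4, 5/4, 24/5)
obs 7: x=3 → posterior Dirichlet(15/4, 15/4, 5/4, 29/5)
obs 8: x=2 → posterior Dirichlet(15/4, 15/4, 9/4, 29/5)
obs 9: x=1 → posterior Dirichlet(15/4, 19/4, 9/4, 29/5)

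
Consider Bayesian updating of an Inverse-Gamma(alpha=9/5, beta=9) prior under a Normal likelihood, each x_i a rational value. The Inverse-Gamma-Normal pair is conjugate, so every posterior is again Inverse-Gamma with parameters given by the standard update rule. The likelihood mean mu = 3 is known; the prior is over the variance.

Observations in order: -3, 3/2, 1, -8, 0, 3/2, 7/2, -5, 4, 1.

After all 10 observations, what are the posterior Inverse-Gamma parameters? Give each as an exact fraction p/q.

obs 1: x=-3 → posterior Inverse-Gamma(23/10, 27)
obs 2: x=3/2 → posterior Inverse-Gamma(14/5, 225/8)
obs 3: x=1 → posterior Inverse-Gamma(33/10, 241/8)
obs 4: x=-8 → posterior Inverse-Gamma(19/5, 725/8)
obs 5: x=0 → posterior Inverse-Gamma(43/10, 761/8)
obs 6: x=3/2 → posterior Inverse-Gamma(24/5, 385/4)
obs 7: x=7/2 → posterior Inverse-Gamma(53/10, 771/8)
obs 8: x=-5 → posterior Inverse-Gamma(29/5, 1027/8)
obs 9: x=4 → posterior Inverse-Gamma(63/10, 1031/8)
obs 10: x=1 → posterior Inverse-Gamma(34/5, 1047/8)

alpha=34/5, beta=1047/8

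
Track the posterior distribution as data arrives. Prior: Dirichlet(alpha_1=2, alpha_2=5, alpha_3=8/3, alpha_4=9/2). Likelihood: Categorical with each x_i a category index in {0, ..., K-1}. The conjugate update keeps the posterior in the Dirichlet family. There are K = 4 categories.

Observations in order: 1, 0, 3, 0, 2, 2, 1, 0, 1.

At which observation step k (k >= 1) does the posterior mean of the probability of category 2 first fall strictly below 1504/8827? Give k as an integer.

obs 1: x=1 → posterior Dirichlet(2, 6, 8/3, 9/2)
obs 2: x=0 → posterior Dirichlet(3, 6, 8/3, 9/2)
obs 3: x=3 → posterior Dirichlet(3, 6, 8/3, 11/2)
obs 4: x=0 → posterior Dirichlet(4, 6, 8/3, 11/2)
obs 5: x=2 → posterior Dirichlet(4, 6, 11/3, 11/2)
obs 6: x=2 → posterior Dirichlet(4, 6, 14/3, 11/2)
obs 7: x=1 → posterior Dirichlet(4, 7, 14/3, 11/2)
obs 8: x=0 → posterior Dirichlet(5, 7, 14/3, 11/2)
obs 9: x=1 → posterior Dirichlet(5, 8, 14/3, 11/2)

k = 2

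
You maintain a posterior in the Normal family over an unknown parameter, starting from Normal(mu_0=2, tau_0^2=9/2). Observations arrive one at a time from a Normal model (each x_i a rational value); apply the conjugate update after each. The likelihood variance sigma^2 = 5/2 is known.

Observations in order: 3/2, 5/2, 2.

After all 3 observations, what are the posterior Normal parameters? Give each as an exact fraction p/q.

mu_0=2, tau_0^2=45/64

obs 1: x=3/2 → posterior Normal(47/28, 45/28)
obs 2: x=5/2 → posterior Normal(2, 45/46)
obs 3: x=2 → posterior Normal(2, 45/64)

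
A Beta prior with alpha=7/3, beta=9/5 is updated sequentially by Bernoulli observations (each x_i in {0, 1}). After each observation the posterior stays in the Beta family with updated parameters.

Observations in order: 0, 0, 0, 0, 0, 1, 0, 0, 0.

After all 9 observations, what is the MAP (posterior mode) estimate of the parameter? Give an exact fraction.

obs 1: x=0 → posterior Beta(7/3, 14/5)
obs 2: x=0 → posterior Beta(7/3, 19/5)
obs 3: x=0 → posterior Beta(7/3, 24/5)
obs 4: x=0 → posterior Beta(7/3, 29/5)
obs 5: x=0 → posterior Beta(7/3, 34/5)
obs 6: x=1 → posterior Beta(10/3, 34/5)
obs 7: x=0 → posterior Beta(10/3, 39/5)
obs 8: x=0 → posterior Beta(10/3, 44/5)
obs 9: x=0 → posterior Beta(10/3, 49/5)

35/167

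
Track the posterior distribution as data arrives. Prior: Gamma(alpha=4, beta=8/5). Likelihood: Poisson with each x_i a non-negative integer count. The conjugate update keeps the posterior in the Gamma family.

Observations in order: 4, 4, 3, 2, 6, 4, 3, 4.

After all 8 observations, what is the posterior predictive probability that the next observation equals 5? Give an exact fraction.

obs 1: x=4 → posterior Gamma(8, 13/5)
obs 2: x=4 → posterior Gamma(12, 18/5)
obs 3: x=3 → posterior Gamma(15, 23/5)
obs 4: x=2 → posterior Gamma(17, 28/5)
obs 5: x=6 → posterior Gamma(23, 33/5)
obs 6: x=4 → posterior Gamma(27, 38/5)
obs 7: x=3 → posterior Gamma(30, 43/5)
obs 8: x=4 → posterior Gamma(34, 48/5)

2278796948592960543463346677892237527518350263075804377671270400000/17650577297635443452864176659864382698578516114033824336337614632317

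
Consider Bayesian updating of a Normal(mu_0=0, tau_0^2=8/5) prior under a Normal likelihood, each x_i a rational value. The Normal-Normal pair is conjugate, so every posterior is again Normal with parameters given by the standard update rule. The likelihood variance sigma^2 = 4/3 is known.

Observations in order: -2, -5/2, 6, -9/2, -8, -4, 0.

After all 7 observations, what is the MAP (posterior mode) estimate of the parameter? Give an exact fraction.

obs 1: x=-2 → posterior Normal(-12/11, 8/11)
obs 2: x=-5/2 → posterior Normal(-27/17, 8/17)
obs 3: x=6 → posterior Normal(9/23, 8/23)
obs 4: x=-9/2 → posterior Normal(-18/29, 8/29)
obs 5: x=-8 → posterior Normal(-66/35, 8/35)
obs 6: x=-4 → posterior Normal(-90/41, 8/41)
obs 7: x=0 → posterior Normal(-90/47, 8/47)

-90/47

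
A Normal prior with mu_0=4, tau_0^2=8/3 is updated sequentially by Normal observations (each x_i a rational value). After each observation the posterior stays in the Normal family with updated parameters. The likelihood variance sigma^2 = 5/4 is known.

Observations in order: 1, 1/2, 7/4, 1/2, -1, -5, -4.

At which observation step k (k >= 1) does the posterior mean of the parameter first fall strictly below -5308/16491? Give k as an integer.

k = 7

obs 1: x=1 → posterior Normal(92/47, 40/47)
obs 2: x=1/2 → posterior Normal(108/79, 40/79)
obs 3: x=7/4 → posterior Normal(164/111, 40/111)
obs 4: x=1/2 → posterior Normal(180/143, 40/143)
obs 5: x=-1 → posterior Normal(148/175, 8/35)
obs 6: x=-5 → posterior Normal(-4/69, 40/207)
obs 7: x=-4 → posterior Normal(-140/239, 40/239)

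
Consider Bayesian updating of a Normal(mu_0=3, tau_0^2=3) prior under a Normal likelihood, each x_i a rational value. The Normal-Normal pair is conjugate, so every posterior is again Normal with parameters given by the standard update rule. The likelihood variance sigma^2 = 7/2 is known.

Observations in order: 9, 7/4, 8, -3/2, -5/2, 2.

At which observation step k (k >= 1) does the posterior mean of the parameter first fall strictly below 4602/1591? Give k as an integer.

obs 1: x=9 → posterior Normal(75/13, 21/13)
obs 2: x=7/4 → posterior Normal(9/2, 21/19)
obs 3: x=8 → posterior Normal(267/50, 21/25)
obs 4: x=-3/2 → posterior Normal(249/62, 21/31)
obs 5: x=-5/2 → posterior Normal(219/74, 21/37)
obs 6: x=2 → posterior Normal(243/86, 21/43)

k = 6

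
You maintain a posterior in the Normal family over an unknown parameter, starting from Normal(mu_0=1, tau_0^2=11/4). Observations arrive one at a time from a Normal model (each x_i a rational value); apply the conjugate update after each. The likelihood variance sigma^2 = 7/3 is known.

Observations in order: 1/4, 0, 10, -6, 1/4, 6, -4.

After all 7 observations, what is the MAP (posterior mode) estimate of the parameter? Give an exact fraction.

485/518

obs 1: x=1/4 → posterior Normal(145/244, 77/61)
obs 2: x=0 → posterior Normal(145/376, 77/94)
obs 3: x=10 → posterior Normal(1465/508, 77/127)
obs 4: x=-6 → posterior Normal(673/640, 77/160)
obs 5: x=1/4 → posterior Normal(353/386, 77/193)
obs 6: x=6 → posterior Normal(749/452, 77/226)
obs 7: x=-4 → posterior Normal(485/518, 11/37)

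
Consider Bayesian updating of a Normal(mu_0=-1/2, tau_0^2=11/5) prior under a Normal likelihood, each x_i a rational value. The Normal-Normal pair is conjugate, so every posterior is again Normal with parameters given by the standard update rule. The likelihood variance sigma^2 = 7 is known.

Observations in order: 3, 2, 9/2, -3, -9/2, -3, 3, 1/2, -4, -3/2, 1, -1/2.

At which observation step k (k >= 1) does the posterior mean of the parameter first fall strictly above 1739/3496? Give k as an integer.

obs 1: x=3 → posterior Normal(31/92, 77/46)
obs 2: x=2 → posterior Normal(25/38, 77/57)
obs 3: x=9/2 → posterior Normal(87/68, 77/68)
obs 4: x=-3 → posterior Normal(54/79, 77/79)
obs 5: x=-9/2 → posterior Normal(1/20, 77/90)
obs 6: x=-3 → posterior Normal(-57/202, 77/101)
obs 7: x=3 → posterior Normal(9/224, 11/16)
obs 8: x=1/2 → posterior Normal(10/123, 77/123)
obs 9: x=-4 → posterior Normal(-17/67, 77/134)
obs 10: x=-3/2 → posterior Normal(-101/290, 77/145)
obs 11: x=1 → posterior Normal(-79/312, 77/156)
obs 12: x=-1/2 → posterior Normal(-45/167, 77/167)

k = 2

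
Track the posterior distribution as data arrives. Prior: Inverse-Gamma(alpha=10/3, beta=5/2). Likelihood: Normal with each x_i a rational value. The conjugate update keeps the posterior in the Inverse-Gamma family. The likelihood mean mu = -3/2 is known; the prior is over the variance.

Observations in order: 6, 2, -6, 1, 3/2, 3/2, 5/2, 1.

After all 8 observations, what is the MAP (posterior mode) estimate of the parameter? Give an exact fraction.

1683/200

obs 1: x=6 → posterior Inverse-Gamma(23/6, 245/8)
obs 2: x=2 → posterior Inverse-Gamma(13/3, 147/4)
obs 3: x=-6 → posterior Inverse-Gamma(29/6, 375/8)
obs 4: x=1 → posterior Inverse-Gamma(16/3, 50)
obs 5: x=3/2 → posterior Inverse-Gamma(35/6, 109/2)
obs 6: x=3/2 → posterior Inverse-Gamma(19/3, 59)
obs 7: x=5/2 → posterior Inverse-Gamma(41/6, 67)
obs 8: x=1 → posterior Inverse-Gamma(22/3, 561/8)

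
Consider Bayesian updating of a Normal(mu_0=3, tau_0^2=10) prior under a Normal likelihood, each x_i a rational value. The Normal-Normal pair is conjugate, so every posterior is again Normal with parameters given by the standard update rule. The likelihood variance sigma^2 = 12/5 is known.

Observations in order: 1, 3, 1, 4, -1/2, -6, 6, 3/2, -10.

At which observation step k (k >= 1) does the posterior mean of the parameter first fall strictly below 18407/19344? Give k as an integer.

obs 1: x=1 → posterior Normal(43/31, 60/31)
obs 2: x=3 → posterior Normal(59/28, 15/14)
obs 3: x=1 → posterior Normal(143/81, 20/27)
obs 4: x=4 → posterior Normal(243/106, 30/53)
obs 5: x=-1/2 → posterior Normal(461/262, 60/131)
obs 6: x=-6 → posterior Normal(161/312, 5/13)
obs 7: x=6 → posterior Normal(461/362, 60/181)
obs 8: x=3/2 → posterior Normal(134/103, 30/103)
obs 9: x=-10 → posterior Normal(6/77, 20/77)

k = 6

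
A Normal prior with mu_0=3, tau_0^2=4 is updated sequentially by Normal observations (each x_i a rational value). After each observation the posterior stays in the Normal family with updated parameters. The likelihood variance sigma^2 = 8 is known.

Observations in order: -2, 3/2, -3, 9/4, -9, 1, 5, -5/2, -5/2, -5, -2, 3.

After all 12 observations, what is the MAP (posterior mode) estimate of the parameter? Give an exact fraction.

-29/56

obs 1: x=-2 → posterior Normal(4/3, 8/3)
obs 2: x=3/2 → posterior Normal(11/8, 2)
obs 3: x=-3 → posterior Normal(1/2, 8/5)
obs 4: x=9/4 → posterior Normal(19/24, 4/3)
obs 5: x=-9 → posterior Normal(-17/28, 8/7)
obs 6: x=1 → posterior Normal(-13/32, 1)
obs 7: x=5 → posterior Normal(7/36, 8/9)
obs 8: x=-5/2 → posterior Normal(-3/40, 4/5)
obs 9: x=-5/2 → posterior Normal(-13/44, 8/11)
obs 10: x=-5 → posterior Normal(-11/16, 2/3)
obs 11: x=-2 → posterior Normal(-41/52, 8/13)
obs 12: x=3 → posterior Normal(-29/56, 4/7)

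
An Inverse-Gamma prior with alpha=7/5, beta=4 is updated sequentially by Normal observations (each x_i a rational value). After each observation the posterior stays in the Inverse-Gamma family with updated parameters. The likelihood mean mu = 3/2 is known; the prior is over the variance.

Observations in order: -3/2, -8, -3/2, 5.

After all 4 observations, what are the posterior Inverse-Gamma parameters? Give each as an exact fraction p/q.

obs 1: x=-3/2 → posterior Inverse-Gamma(19/10, 17/2)
obs 2: x=-8 → posterior Inverse-Gamma(12/5, 429/8)
obs 3: x=-3/2 → posterior Inverse-Gamma(29/10, 465/8)
obs 4: x=5 → posterior Inverse-Gamma(17/5, 257/4)

alpha=17/5, beta=257/4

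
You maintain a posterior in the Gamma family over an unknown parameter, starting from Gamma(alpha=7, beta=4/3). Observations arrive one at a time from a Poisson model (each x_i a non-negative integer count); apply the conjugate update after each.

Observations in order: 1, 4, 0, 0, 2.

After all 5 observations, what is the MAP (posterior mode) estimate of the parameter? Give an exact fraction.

obs 1: x=1 → posterior Gamma(8, 7/3)
obs 2: x=4 → posterior Gamma(12, 10/3)
obs 3: x=0 → posterior Gamma(12, 13/3)
obs 4: x=0 → posterior Gamma(12, 16/3)
obs 5: x=2 → posterior Gamma(14, 19/3)

39/19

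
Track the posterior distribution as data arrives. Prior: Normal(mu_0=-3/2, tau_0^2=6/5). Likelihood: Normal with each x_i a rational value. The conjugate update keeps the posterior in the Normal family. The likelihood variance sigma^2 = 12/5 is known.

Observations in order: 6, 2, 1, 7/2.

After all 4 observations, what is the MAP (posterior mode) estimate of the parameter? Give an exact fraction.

19/12

obs 1: x=6 → posterior Normal(1, 4/5)
obs 2: x=2 → posterior Normal(5/4, 3/5)
obs 3: x=1 → posterior Normal(6/5, 12/25)
obs 4: x=7/2 → posterior Normal(19/12, 2/5)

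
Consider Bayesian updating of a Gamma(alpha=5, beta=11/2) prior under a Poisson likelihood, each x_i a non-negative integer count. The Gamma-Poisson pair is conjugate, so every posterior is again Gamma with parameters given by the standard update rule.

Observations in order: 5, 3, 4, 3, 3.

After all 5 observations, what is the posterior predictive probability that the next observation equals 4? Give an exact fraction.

26796441101125470236062389044474400/254052654154149545721997685422868689

obs 1: x=5 → posterior Gamma(10, 13/2)
obs 2: x=3 → posterior Gamma(13, 15/2)
obs 3: x=4 → posterior Gamma(17, 17/2)
obs 4: x=3 → posterior Gamma(20, 19/2)
obs 5: x=3 → posterior Gamma(23, 21/2)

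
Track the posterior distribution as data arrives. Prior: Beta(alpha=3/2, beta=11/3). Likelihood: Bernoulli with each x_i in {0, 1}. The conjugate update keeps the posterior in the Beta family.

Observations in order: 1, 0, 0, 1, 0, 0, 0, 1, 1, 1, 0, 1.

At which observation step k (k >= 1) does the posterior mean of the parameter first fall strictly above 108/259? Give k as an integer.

k = 10

obs 1: x=1 → posterior Beta(5/2, 11/3)
obs 2: x=0 → posterior Beta(5/2, 14/3)
obs 3: x=0 → posterior Beta(5/2, 17/3)
obs 4: x=1 → posterior Beta(7/2, 17/3)
obs 5: x=0 → posterior Beta(7/2, 20/3)
obs 6: x=0 → posterior Beta(7/2, 23/3)
obs 7: x=0 → posterior Beta(7/2, 26/3)
obs 8: x=1 → posterior Beta(9/2, 26/3)
obs 9: x=1 → posterior Beta(11/2, 26/3)
obs 10: x=1 → posterior Beta(13/2, 26/3)
obs 11: x=0 → posterior Beta(13/2, 29/3)
obs 12: x=1 → posterior Beta(15/2, 29/3)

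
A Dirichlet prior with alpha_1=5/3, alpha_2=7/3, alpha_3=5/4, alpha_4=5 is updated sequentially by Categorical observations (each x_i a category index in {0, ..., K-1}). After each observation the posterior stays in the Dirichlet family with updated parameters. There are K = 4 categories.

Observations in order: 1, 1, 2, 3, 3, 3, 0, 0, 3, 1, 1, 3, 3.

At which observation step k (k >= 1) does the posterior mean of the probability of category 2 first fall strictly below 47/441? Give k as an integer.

obs 1: x=1 → posterior Dirichlet(5/3, 10/3, 5/4, 5)
obs 2: x=1 → posterior Dirichlet(5/3, 13/3, 5/4, 5)
obs 3: x=2 → posterior Dirichlet(5/3, 13/3, 9/4, 5)
obs 4: x=3 → posterior Dirichlet(5/3, 13/3, 9/4, 6)
obs 5: x=3 → posterior Dirichlet(5/3, 13/3, 9/4, 7)
obs 6: x=3 → posterior Dirichlet(5/3, 13/3, 9/4, 8)
obs 7: x=0 → posterior Dirichlet(8/3, 13/3, 9/4, 8)
obs 8: x=0 → posterior Dirichlet(11/3, 13/3, 9/4, 8)
obs 9: x=3 → posterior Dirichlet(11/3, 13/3, 9/4, 9)
obs 10: x=1 → posterior Dirichlet(11/3, 16/3, 9/4, 9)
obs 11: x=1 → posterior Dirichlet(11/3, 19/3, 9/4, 9)
obs 12: x=3 → posterior Dirichlet(11/3, 19/3, 9/4, 10)
obs 13: x=3 → posterior Dirichlet(11/3, 19/3, 9/4, 11)

k = 2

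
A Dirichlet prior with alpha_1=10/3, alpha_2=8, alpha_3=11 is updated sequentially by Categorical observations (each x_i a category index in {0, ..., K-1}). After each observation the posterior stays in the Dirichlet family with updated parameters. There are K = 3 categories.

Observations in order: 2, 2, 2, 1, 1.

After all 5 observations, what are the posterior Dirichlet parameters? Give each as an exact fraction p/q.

alpha_1=10/3, alpha_2=10, alpha_3=14

obs 1: x=2 → posterior Dirichlet(10/3, 8, 12)
obs 2: x=2 → posterior Dirichlet(10/3, 8, 13)
obs 3: x=2 → posterior Dirichlet(10/3, 8, 14)
obs 4: x=1 → posterior Dirichlet(10/3, 9, 14)
obs 5: x=1 → posterior Dirichlet(10/3, 10, 14)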